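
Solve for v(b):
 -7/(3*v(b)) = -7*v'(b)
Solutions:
 v(b) = -sqrt(C1 + 6*b)/3
 v(b) = sqrt(C1 + 6*b)/3


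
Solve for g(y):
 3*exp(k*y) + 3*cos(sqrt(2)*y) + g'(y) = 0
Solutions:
 g(y) = C1 - 3*sqrt(2)*sin(sqrt(2)*y)/2 - 3*exp(k*y)/k


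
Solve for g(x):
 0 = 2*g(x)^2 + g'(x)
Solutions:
 g(x) = 1/(C1 + 2*x)


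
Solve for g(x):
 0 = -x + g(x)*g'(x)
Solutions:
 g(x) = -sqrt(C1 + x^2)
 g(x) = sqrt(C1 + x^2)


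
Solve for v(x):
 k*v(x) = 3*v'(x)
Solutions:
 v(x) = C1*exp(k*x/3)


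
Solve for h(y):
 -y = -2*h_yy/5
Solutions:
 h(y) = C1 + C2*y + 5*y^3/12


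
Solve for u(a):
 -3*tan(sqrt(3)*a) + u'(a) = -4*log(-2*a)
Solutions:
 u(a) = C1 - 4*a*log(-a) - 4*a*log(2) + 4*a - sqrt(3)*log(cos(sqrt(3)*a))


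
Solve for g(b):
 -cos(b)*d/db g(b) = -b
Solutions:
 g(b) = C1 + Integral(b/cos(b), b)


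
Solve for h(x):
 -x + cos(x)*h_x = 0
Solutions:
 h(x) = C1 + Integral(x/cos(x), x)


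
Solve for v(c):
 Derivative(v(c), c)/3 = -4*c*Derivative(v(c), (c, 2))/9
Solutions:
 v(c) = C1 + C2*c^(1/4)


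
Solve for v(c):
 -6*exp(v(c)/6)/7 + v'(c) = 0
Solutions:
 v(c) = 6*log(-1/(C1 + 6*c)) + 6*log(42)


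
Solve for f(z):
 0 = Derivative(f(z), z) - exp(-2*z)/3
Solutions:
 f(z) = C1 - exp(-2*z)/6


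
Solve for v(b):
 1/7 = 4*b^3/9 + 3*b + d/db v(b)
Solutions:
 v(b) = C1 - b^4/9 - 3*b^2/2 + b/7


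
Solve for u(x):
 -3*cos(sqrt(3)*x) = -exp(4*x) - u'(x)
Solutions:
 u(x) = C1 - exp(4*x)/4 + sqrt(3)*sin(sqrt(3)*x)


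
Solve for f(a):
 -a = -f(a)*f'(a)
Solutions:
 f(a) = -sqrt(C1 + a^2)
 f(a) = sqrt(C1 + a^2)


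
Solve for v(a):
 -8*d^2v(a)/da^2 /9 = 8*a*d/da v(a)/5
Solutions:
 v(a) = C1 + C2*erf(3*sqrt(10)*a/10)


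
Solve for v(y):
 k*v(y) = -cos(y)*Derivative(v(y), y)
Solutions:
 v(y) = C1*exp(k*(log(sin(y) - 1) - log(sin(y) + 1))/2)


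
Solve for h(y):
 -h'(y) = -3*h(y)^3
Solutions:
 h(y) = -sqrt(2)*sqrt(-1/(C1 + 3*y))/2
 h(y) = sqrt(2)*sqrt(-1/(C1 + 3*y))/2


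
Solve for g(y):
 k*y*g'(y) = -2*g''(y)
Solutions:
 g(y) = Piecewise((-sqrt(pi)*C1*erf(sqrt(k)*y/2)/sqrt(k) - C2, (k > 0) | (k < 0)), (-C1*y - C2, True))


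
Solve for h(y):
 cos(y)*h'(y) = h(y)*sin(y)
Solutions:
 h(y) = C1/cos(y)


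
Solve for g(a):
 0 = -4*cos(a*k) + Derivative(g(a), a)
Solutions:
 g(a) = C1 + 4*sin(a*k)/k


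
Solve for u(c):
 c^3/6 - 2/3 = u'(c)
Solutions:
 u(c) = C1 + c^4/24 - 2*c/3


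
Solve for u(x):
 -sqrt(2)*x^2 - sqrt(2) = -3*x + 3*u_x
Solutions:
 u(x) = C1 - sqrt(2)*x^3/9 + x^2/2 - sqrt(2)*x/3


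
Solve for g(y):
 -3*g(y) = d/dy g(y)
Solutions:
 g(y) = C1*exp(-3*y)


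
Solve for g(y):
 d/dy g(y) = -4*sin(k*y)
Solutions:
 g(y) = C1 + 4*cos(k*y)/k


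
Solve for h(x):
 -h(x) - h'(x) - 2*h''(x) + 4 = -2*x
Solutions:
 h(x) = 2*x + (C1*sin(sqrt(7)*x/4) + C2*cos(sqrt(7)*x/4))*exp(-x/4) + 2


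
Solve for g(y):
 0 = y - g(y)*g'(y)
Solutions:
 g(y) = -sqrt(C1 + y^2)
 g(y) = sqrt(C1 + y^2)


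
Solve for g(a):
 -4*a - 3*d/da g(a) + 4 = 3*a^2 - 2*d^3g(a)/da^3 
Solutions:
 g(a) = C1 + C2*exp(-sqrt(6)*a/2) + C3*exp(sqrt(6)*a/2) - a^3/3 - 2*a^2/3


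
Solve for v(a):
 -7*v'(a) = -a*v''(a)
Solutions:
 v(a) = C1 + C2*a^8


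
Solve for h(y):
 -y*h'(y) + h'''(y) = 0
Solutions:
 h(y) = C1 + Integral(C2*airyai(y) + C3*airybi(y), y)


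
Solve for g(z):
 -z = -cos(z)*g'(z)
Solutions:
 g(z) = C1 + Integral(z/cos(z), z)


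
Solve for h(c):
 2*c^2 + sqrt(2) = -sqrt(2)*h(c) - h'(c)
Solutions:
 h(c) = C1*exp(-sqrt(2)*c) - sqrt(2)*c^2 + 2*c - sqrt(2) - 1


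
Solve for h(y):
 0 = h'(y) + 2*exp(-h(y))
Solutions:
 h(y) = log(C1 - 2*y)


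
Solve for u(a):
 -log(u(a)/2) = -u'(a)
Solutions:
 Integral(1/(-log(_y) + log(2)), (_y, u(a))) = C1 - a


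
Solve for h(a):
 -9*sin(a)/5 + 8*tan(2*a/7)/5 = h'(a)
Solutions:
 h(a) = C1 - 28*log(cos(2*a/7))/5 + 9*cos(a)/5


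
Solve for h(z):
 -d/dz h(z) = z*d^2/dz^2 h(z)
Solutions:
 h(z) = C1 + C2*log(z)


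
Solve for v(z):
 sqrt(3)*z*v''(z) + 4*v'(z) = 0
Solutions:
 v(z) = C1 + C2*z^(1 - 4*sqrt(3)/3)


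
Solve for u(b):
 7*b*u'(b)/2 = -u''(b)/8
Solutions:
 u(b) = C1 + C2*erf(sqrt(14)*b)


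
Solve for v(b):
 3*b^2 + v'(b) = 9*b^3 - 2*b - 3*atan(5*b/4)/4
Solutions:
 v(b) = C1 + 9*b^4/4 - b^3 - b^2 - 3*b*atan(5*b/4)/4 + 3*log(25*b^2 + 16)/10


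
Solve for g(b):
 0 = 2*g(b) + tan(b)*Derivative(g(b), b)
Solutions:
 g(b) = C1/sin(b)^2


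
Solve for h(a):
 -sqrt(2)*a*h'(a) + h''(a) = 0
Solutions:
 h(a) = C1 + C2*erfi(2^(3/4)*a/2)


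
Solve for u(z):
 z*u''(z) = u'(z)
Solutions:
 u(z) = C1 + C2*z^2


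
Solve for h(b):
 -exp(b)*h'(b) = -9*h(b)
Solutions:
 h(b) = C1*exp(-9*exp(-b))


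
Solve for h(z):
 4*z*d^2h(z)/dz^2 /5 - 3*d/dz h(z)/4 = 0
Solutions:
 h(z) = C1 + C2*z^(31/16)


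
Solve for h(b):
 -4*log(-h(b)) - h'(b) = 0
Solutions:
 -li(-h(b)) = C1 - 4*b


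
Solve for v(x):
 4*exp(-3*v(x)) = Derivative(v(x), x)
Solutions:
 v(x) = log(C1 + 12*x)/3
 v(x) = log((-3^(1/3) - 3^(5/6)*I)*(C1 + 4*x)^(1/3)/2)
 v(x) = log((-3^(1/3) + 3^(5/6)*I)*(C1 + 4*x)^(1/3)/2)


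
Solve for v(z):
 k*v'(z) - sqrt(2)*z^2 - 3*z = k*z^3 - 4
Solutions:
 v(z) = C1 + z^4/4 + sqrt(2)*z^3/(3*k) + 3*z^2/(2*k) - 4*z/k


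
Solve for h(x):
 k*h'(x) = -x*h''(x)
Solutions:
 h(x) = C1 + x^(1 - re(k))*(C2*sin(log(x)*Abs(im(k))) + C3*cos(log(x)*im(k)))


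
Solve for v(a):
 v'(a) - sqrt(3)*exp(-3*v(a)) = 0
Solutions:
 v(a) = log(C1 + 3*sqrt(3)*a)/3
 v(a) = log((-3^(1/3) - 3^(5/6)*I)*(C1 + sqrt(3)*a)^(1/3)/2)
 v(a) = log((-3^(1/3) + 3^(5/6)*I)*(C1 + sqrt(3)*a)^(1/3)/2)


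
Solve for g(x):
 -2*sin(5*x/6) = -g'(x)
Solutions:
 g(x) = C1 - 12*cos(5*x/6)/5


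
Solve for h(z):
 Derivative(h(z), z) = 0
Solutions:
 h(z) = C1


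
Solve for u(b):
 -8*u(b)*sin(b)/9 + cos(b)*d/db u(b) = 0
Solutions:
 u(b) = C1/cos(b)^(8/9)


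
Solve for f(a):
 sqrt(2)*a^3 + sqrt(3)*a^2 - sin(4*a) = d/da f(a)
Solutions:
 f(a) = C1 + sqrt(2)*a^4/4 + sqrt(3)*a^3/3 + cos(4*a)/4


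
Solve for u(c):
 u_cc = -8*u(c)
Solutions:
 u(c) = C1*sin(2*sqrt(2)*c) + C2*cos(2*sqrt(2)*c)


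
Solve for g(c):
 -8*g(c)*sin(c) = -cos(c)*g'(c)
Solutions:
 g(c) = C1/cos(c)^8


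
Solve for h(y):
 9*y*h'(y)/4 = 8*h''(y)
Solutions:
 h(y) = C1 + C2*erfi(3*y/8)


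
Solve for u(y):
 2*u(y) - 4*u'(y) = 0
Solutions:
 u(y) = C1*exp(y/2)


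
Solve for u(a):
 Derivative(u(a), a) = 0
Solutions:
 u(a) = C1


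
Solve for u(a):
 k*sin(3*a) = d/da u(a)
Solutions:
 u(a) = C1 - k*cos(3*a)/3


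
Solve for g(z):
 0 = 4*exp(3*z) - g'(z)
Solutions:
 g(z) = C1 + 4*exp(3*z)/3


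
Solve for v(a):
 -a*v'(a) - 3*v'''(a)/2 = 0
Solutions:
 v(a) = C1 + Integral(C2*airyai(-2^(1/3)*3^(2/3)*a/3) + C3*airybi(-2^(1/3)*3^(2/3)*a/3), a)


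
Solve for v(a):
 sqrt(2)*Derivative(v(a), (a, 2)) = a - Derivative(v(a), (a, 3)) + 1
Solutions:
 v(a) = C1 + C2*a + C3*exp(-sqrt(2)*a) + sqrt(2)*a^3/12 + a^2*(-1 + sqrt(2))/4


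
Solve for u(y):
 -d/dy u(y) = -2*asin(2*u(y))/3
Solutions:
 Integral(1/asin(2*_y), (_y, u(y))) = C1 + 2*y/3


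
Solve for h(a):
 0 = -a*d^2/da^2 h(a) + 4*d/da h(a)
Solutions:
 h(a) = C1 + C2*a^5


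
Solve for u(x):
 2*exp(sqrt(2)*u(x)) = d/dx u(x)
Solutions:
 u(x) = sqrt(2)*(2*log(-1/(C1 + 2*x)) - log(2))/4


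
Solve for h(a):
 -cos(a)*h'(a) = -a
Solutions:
 h(a) = C1 + Integral(a/cos(a), a)


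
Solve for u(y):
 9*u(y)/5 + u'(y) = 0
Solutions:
 u(y) = C1*exp(-9*y/5)


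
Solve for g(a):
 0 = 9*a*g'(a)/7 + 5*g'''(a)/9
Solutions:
 g(a) = C1 + Integral(C2*airyai(-3*3^(1/3)*35^(2/3)*a/35) + C3*airybi(-3*3^(1/3)*35^(2/3)*a/35), a)


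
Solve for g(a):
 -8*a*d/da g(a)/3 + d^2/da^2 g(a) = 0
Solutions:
 g(a) = C1 + C2*erfi(2*sqrt(3)*a/3)


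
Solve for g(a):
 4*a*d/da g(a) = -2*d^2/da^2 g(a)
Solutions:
 g(a) = C1 + C2*erf(a)


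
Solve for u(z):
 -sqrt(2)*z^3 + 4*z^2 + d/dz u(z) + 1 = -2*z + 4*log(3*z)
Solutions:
 u(z) = C1 + sqrt(2)*z^4/4 - 4*z^3/3 - z^2 + 4*z*log(z) - 5*z + z*log(81)


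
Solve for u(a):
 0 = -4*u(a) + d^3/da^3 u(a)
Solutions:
 u(a) = C3*exp(2^(2/3)*a) + (C1*sin(2^(2/3)*sqrt(3)*a/2) + C2*cos(2^(2/3)*sqrt(3)*a/2))*exp(-2^(2/3)*a/2)


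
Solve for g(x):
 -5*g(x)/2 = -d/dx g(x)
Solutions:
 g(x) = C1*exp(5*x/2)


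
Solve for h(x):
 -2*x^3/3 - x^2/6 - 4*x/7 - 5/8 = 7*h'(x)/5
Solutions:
 h(x) = C1 - 5*x^4/42 - 5*x^3/126 - 10*x^2/49 - 25*x/56


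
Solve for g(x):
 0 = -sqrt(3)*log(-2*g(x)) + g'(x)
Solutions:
 -sqrt(3)*Integral(1/(log(-_y) + log(2)), (_y, g(x)))/3 = C1 - x


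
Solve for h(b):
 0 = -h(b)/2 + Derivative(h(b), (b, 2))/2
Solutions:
 h(b) = C1*exp(-b) + C2*exp(b)


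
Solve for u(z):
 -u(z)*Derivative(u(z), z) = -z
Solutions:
 u(z) = -sqrt(C1 + z^2)
 u(z) = sqrt(C1 + z^2)


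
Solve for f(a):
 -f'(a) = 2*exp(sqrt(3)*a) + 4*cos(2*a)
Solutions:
 f(a) = C1 - 2*sqrt(3)*exp(sqrt(3)*a)/3 - 2*sin(2*a)


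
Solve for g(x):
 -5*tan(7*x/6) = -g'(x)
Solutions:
 g(x) = C1 - 30*log(cos(7*x/6))/7


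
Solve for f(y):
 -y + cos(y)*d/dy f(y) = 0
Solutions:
 f(y) = C1 + Integral(y/cos(y), y)


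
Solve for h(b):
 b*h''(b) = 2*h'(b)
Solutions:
 h(b) = C1 + C2*b^3


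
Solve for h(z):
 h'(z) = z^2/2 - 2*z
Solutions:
 h(z) = C1 + z^3/6 - z^2


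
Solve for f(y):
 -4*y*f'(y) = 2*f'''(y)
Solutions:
 f(y) = C1 + Integral(C2*airyai(-2^(1/3)*y) + C3*airybi(-2^(1/3)*y), y)


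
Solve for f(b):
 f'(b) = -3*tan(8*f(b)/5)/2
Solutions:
 f(b) = -5*asin(C1*exp(-12*b/5))/8 + 5*pi/8
 f(b) = 5*asin(C1*exp(-12*b/5))/8


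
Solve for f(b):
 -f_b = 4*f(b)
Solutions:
 f(b) = C1*exp(-4*b)


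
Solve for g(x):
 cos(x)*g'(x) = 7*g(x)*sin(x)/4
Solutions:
 g(x) = C1/cos(x)^(7/4)


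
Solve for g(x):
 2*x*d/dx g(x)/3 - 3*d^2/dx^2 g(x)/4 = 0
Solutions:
 g(x) = C1 + C2*erfi(2*x/3)


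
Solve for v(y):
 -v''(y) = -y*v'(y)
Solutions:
 v(y) = C1 + C2*erfi(sqrt(2)*y/2)


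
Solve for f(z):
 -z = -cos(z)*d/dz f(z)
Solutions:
 f(z) = C1 + Integral(z/cos(z), z)


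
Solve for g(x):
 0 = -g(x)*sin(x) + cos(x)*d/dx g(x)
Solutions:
 g(x) = C1/cos(x)


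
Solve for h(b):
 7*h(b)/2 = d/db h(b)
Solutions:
 h(b) = C1*exp(7*b/2)


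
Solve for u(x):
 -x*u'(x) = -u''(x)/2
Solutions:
 u(x) = C1 + C2*erfi(x)


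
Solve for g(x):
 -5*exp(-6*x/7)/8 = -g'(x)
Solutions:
 g(x) = C1 - 35*exp(-6*x/7)/48


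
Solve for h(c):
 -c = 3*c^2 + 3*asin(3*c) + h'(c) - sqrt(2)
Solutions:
 h(c) = C1 - c^3 - c^2/2 - 3*c*asin(3*c) + sqrt(2)*c - sqrt(1 - 9*c^2)


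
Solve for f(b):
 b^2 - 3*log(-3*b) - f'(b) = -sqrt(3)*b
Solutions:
 f(b) = C1 + b^3/3 + sqrt(3)*b^2/2 - 3*b*log(-b) + 3*b*(1 - log(3))


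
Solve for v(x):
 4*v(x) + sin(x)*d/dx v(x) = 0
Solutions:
 v(x) = C1*(cos(x)^2 + 2*cos(x) + 1)/(cos(x)^2 - 2*cos(x) + 1)


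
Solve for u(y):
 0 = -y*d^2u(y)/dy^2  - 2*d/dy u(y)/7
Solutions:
 u(y) = C1 + C2*y^(5/7)


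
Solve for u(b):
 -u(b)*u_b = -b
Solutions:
 u(b) = -sqrt(C1 + b^2)
 u(b) = sqrt(C1 + b^2)


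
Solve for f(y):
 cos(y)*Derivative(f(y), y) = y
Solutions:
 f(y) = C1 + Integral(y/cos(y), y)


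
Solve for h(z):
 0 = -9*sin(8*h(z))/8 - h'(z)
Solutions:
 h(z) = -acos((-C1 - exp(18*z))/(C1 - exp(18*z)))/8 + pi/4
 h(z) = acos((-C1 - exp(18*z))/(C1 - exp(18*z)))/8


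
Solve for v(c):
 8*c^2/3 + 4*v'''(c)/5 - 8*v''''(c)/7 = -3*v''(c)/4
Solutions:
 v(c) = C1 + C2*c + C3*exp(c*(14 - sqrt(1246))/40) + C4*exp(c*(14 + sqrt(1246))/40) - 8*c^4/27 + 512*c^3/405 - 134144*c^2/14175


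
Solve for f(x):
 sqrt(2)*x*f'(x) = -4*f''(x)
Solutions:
 f(x) = C1 + C2*erf(2^(3/4)*x/4)


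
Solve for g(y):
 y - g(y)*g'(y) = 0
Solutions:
 g(y) = -sqrt(C1 + y^2)
 g(y) = sqrt(C1 + y^2)


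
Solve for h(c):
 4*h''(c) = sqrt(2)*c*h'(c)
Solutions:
 h(c) = C1 + C2*erfi(2^(3/4)*c/4)


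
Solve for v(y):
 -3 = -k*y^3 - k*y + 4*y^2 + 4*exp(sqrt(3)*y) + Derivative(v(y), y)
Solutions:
 v(y) = C1 + k*y^4/4 + k*y^2/2 - 4*y^3/3 - 3*y - 4*sqrt(3)*exp(sqrt(3)*y)/3


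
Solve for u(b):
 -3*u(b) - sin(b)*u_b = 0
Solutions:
 u(b) = C1*(cos(b) + 1)^(3/2)/(cos(b) - 1)^(3/2)


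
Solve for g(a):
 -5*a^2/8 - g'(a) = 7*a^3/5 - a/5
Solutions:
 g(a) = C1 - 7*a^4/20 - 5*a^3/24 + a^2/10


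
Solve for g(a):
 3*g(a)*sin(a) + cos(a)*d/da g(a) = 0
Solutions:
 g(a) = C1*cos(a)^3


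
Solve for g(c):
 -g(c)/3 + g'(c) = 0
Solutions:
 g(c) = C1*exp(c/3)


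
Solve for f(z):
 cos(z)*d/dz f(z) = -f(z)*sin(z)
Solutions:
 f(z) = C1*cos(z)


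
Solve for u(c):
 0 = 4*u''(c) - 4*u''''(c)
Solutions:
 u(c) = C1 + C2*c + C3*exp(-c) + C4*exp(c)


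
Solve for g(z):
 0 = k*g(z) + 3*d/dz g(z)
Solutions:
 g(z) = C1*exp(-k*z/3)


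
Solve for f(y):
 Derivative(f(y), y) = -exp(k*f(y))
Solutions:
 f(y) = Piecewise((log(1/(C1*k + k*y))/k, Ne(k, 0)), (nan, True))
 f(y) = Piecewise((C1 - y, Eq(k, 0)), (nan, True))


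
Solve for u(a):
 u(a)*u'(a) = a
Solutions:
 u(a) = -sqrt(C1 + a^2)
 u(a) = sqrt(C1 + a^2)


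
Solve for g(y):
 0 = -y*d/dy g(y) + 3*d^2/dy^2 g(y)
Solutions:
 g(y) = C1 + C2*erfi(sqrt(6)*y/6)


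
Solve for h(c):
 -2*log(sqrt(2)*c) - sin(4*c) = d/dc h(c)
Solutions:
 h(c) = C1 - 2*c*log(c) - c*log(2) + 2*c + cos(4*c)/4


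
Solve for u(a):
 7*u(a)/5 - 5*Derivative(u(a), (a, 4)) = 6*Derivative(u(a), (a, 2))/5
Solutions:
 u(a) = C1*exp(-a*sqrt(-3 + 2*sqrt(46))/5) + C2*exp(a*sqrt(-3 + 2*sqrt(46))/5) + C3*sin(a*sqrt(3 + 2*sqrt(46))/5) + C4*cos(a*sqrt(3 + 2*sqrt(46))/5)


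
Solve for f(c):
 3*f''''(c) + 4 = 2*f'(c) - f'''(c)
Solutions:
 f(c) = C1 + C2*exp(-c*((9*sqrt(723) + 242)^(-1/3) + 2 + (9*sqrt(723) + 242)^(1/3))/18)*sin(sqrt(3)*c*(-(9*sqrt(723) + 242)^(1/3) + (9*sqrt(723) + 242)^(-1/3))/18) + C3*exp(-c*((9*sqrt(723) + 242)^(-1/3) + 2 + (9*sqrt(723) + 242)^(1/3))/18)*cos(sqrt(3)*c*(-(9*sqrt(723) + 242)^(1/3) + (9*sqrt(723) + 242)^(-1/3))/18) + C4*exp(c*(-1 + (9*sqrt(723) + 242)^(-1/3) + (9*sqrt(723) + 242)^(1/3))/9) + 2*c


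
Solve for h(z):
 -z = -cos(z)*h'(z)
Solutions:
 h(z) = C1 + Integral(z/cos(z), z)


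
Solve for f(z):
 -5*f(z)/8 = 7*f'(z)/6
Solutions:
 f(z) = C1*exp(-15*z/28)


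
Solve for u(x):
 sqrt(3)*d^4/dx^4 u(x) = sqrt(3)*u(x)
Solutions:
 u(x) = C1*exp(-x) + C2*exp(x) + C3*sin(x) + C4*cos(x)


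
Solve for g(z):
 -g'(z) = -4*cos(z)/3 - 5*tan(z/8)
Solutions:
 g(z) = C1 - 40*log(cos(z/8)) + 4*sin(z)/3


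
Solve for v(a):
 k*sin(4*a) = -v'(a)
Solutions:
 v(a) = C1 + k*cos(4*a)/4


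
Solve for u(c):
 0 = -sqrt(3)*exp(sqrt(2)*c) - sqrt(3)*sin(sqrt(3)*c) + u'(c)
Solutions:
 u(c) = C1 + sqrt(6)*exp(sqrt(2)*c)/2 - cos(sqrt(3)*c)


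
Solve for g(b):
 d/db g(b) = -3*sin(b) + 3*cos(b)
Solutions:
 g(b) = C1 + 3*sqrt(2)*sin(b + pi/4)


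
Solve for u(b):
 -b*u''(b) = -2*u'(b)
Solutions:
 u(b) = C1 + C2*b^3


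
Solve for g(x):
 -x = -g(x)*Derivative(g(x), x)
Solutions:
 g(x) = -sqrt(C1 + x^2)
 g(x) = sqrt(C1 + x^2)


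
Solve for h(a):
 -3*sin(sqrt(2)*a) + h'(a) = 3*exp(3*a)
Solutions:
 h(a) = C1 + exp(3*a) - 3*sqrt(2)*cos(sqrt(2)*a)/2


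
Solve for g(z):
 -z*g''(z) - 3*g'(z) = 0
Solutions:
 g(z) = C1 + C2/z^2


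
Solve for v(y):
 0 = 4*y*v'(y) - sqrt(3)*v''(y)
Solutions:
 v(y) = C1 + C2*erfi(sqrt(2)*3^(3/4)*y/3)


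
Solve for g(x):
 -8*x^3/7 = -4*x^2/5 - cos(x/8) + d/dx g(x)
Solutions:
 g(x) = C1 - 2*x^4/7 + 4*x^3/15 + 8*sin(x/8)


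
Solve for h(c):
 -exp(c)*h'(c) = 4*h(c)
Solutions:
 h(c) = C1*exp(4*exp(-c))


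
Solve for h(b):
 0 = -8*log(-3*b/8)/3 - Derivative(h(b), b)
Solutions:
 h(b) = C1 - 8*b*log(-b)/3 + b*(-8*log(3)/3 + 8/3 + 8*log(2))


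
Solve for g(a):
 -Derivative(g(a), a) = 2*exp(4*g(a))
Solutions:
 g(a) = log(-I*(1/(C1 + 8*a))^(1/4))
 g(a) = log(I*(1/(C1 + 8*a))^(1/4))
 g(a) = log(-(1/(C1 + 8*a))^(1/4))
 g(a) = log(1/(C1 + 8*a))/4


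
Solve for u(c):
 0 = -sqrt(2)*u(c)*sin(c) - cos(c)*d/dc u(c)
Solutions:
 u(c) = C1*cos(c)^(sqrt(2))


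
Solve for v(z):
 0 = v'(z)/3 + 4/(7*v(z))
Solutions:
 v(z) = -sqrt(C1 - 168*z)/7
 v(z) = sqrt(C1 - 168*z)/7


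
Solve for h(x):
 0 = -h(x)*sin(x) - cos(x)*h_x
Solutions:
 h(x) = C1*cos(x)


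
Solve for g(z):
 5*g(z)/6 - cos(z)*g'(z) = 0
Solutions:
 g(z) = C1*(sin(z) + 1)^(5/12)/(sin(z) - 1)^(5/12)


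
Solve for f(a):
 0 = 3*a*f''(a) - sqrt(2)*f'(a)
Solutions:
 f(a) = C1 + C2*a^(sqrt(2)/3 + 1)


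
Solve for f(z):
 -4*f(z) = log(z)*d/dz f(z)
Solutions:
 f(z) = C1*exp(-4*li(z))


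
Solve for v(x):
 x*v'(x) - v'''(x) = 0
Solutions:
 v(x) = C1 + Integral(C2*airyai(x) + C3*airybi(x), x)


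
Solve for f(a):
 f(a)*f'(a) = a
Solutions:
 f(a) = -sqrt(C1 + a^2)
 f(a) = sqrt(C1 + a^2)


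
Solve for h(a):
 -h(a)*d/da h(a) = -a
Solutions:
 h(a) = -sqrt(C1 + a^2)
 h(a) = sqrt(C1 + a^2)


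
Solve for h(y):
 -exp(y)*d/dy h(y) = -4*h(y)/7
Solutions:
 h(y) = C1*exp(-4*exp(-y)/7)


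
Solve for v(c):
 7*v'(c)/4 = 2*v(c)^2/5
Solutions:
 v(c) = -35/(C1 + 8*c)


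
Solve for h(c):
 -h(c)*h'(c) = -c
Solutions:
 h(c) = -sqrt(C1 + c^2)
 h(c) = sqrt(C1 + c^2)


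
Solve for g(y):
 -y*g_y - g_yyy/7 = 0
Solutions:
 g(y) = C1 + Integral(C2*airyai(-7^(1/3)*y) + C3*airybi(-7^(1/3)*y), y)


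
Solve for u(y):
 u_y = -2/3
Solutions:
 u(y) = C1 - 2*y/3


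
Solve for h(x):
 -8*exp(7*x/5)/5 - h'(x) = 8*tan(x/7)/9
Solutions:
 h(x) = C1 - 8*exp(7*x/5)/7 + 56*log(cos(x/7))/9


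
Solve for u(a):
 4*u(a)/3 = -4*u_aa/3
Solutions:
 u(a) = C1*sin(a) + C2*cos(a)


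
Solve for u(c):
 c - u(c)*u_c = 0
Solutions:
 u(c) = -sqrt(C1 + c^2)
 u(c) = sqrt(C1 + c^2)


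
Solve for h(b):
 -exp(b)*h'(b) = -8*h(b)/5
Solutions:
 h(b) = C1*exp(-8*exp(-b)/5)


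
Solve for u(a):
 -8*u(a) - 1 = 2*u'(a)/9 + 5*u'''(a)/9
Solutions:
 u(a) = C1*exp(-30^(1/3)*a*(-(810 + sqrt(656130))^(1/3) + 30^(1/3)/(810 + sqrt(656130))^(1/3))/30)*sin(10^(1/3)*3^(1/6)*a*(3*10^(1/3)/(810 + sqrt(656130))^(1/3) + 3^(2/3)*(810 + sqrt(656130))^(1/3))/30) + C2*exp(-30^(1/3)*a*(-(810 + sqrt(656130))^(1/3) + 30^(1/3)/(810 + sqrt(656130))^(1/3))/30)*cos(10^(1/3)*3^(1/6)*a*(3*10^(1/3)/(810 + sqrt(656130))^(1/3) + 3^(2/3)*(810 + sqrt(656130))^(1/3))/30) + C3*exp(30^(1/3)*a*(-(810 + sqrt(656130))^(1/3) + 30^(1/3)/(810 + sqrt(656130))^(1/3))/15) - 1/8


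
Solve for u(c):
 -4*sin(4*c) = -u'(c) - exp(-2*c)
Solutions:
 u(c) = C1 - cos(4*c) + exp(-2*c)/2


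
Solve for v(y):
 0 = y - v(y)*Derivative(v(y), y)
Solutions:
 v(y) = -sqrt(C1 + y^2)
 v(y) = sqrt(C1 + y^2)


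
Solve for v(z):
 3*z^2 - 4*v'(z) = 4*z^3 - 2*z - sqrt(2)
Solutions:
 v(z) = C1 - z^4/4 + z^3/4 + z^2/4 + sqrt(2)*z/4


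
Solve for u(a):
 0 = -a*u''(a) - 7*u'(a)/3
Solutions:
 u(a) = C1 + C2/a^(4/3)


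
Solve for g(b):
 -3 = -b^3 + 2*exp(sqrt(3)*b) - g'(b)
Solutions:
 g(b) = C1 - b^4/4 + 3*b + 2*sqrt(3)*exp(sqrt(3)*b)/3


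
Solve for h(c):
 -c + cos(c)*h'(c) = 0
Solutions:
 h(c) = C1 + Integral(c/cos(c), c)


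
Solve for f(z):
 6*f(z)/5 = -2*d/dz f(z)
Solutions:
 f(z) = C1*exp(-3*z/5)


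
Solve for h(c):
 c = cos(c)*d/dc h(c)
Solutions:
 h(c) = C1 + Integral(c/cos(c), c)


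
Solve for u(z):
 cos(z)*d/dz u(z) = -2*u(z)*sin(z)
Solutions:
 u(z) = C1*cos(z)^2


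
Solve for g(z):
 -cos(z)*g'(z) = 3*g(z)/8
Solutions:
 g(z) = C1*(sin(z) - 1)^(3/16)/(sin(z) + 1)^(3/16)


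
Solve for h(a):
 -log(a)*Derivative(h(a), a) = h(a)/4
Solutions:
 h(a) = C1*exp(-li(a)/4)


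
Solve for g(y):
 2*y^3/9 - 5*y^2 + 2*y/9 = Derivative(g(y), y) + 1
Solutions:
 g(y) = C1 + y^4/18 - 5*y^3/3 + y^2/9 - y


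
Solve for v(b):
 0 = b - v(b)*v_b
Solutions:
 v(b) = -sqrt(C1 + b^2)
 v(b) = sqrt(C1 + b^2)


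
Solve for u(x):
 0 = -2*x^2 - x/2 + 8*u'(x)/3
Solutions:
 u(x) = C1 + x^3/4 + 3*x^2/32


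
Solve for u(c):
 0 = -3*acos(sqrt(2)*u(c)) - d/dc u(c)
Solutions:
 Integral(1/acos(sqrt(2)*_y), (_y, u(c))) = C1 - 3*c


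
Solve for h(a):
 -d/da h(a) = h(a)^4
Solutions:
 h(a) = (-3^(2/3) - 3*3^(1/6)*I)*(1/(C1 + a))^(1/3)/6
 h(a) = (-3^(2/3) + 3*3^(1/6)*I)*(1/(C1 + a))^(1/3)/6
 h(a) = (1/(C1 + 3*a))^(1/3)


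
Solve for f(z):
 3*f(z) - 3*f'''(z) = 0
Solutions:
 f(z) = C3*exp(z) + (C1*sin(sqrt(3)*z/2) + C2*cos(sqrt(3)*z/2))*exp(-z/2)


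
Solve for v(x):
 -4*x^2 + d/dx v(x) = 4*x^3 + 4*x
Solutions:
 v(x) = C1 + x^4 + 4*x^3/3 + 2*x^2


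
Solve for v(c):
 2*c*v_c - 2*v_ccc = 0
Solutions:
 v(c) = C1 + Integral(C2*airyai(c) + C3*airybi(c), c)


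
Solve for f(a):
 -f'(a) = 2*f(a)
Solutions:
 f(a) = C1*exp(-2*a)


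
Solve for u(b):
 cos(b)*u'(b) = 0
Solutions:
 u(b) = C1


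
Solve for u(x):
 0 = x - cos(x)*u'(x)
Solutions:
 u(x) = C1 + Integral(x/cos(x), x)


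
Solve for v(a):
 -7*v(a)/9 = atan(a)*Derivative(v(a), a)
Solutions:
 v(a) = C1*exp(-7*Integral(1/atan(a), a)/9)


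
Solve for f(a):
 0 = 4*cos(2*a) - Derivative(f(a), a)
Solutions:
 f(a) = C1 + 2*sin(2*a)


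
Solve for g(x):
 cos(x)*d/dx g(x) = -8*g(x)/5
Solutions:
 g(x) = C1*(sin(x) - 1)^(4/5)/(sin(x) + 1)^(4/5)


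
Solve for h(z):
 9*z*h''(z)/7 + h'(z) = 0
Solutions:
 h(z) = C1 + C2*z^(2/9)


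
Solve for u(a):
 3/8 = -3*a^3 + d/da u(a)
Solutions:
 u(a) = C1 + 3*a^4/4 + 3*a/8


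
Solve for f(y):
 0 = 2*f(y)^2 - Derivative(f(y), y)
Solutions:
 f(y) = -1/(C1 + 2*y)


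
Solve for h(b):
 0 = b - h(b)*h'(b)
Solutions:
 h(b) = -sqrt(C1 + b^2)
 h(b) = sqrt(C1 + b^2)


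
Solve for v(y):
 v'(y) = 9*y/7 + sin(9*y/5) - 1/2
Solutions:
 v(y) = C1 + 9*y^2/14 - y/2 - 5*cos(9*y/5)/9


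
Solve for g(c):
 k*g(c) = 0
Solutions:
 g(c) = 0


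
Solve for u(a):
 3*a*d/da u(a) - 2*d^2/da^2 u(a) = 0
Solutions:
 u(a) = C1 + C2*erfi(sqrt(3)*a/2)


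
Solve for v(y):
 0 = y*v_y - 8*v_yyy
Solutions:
 v(y) = C1 + Integral(C2*airyai(y/2) + C3*airybi(y/2), y)


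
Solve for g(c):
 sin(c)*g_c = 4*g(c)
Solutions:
 g(c) = C1*(cos(c)^2 - 2*cos(c) + 1)/(cos(c)^2 + 2*cos(c) + 1)


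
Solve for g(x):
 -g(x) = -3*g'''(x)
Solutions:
 g(x) = C3*exp(3^(2/3)*x/3) + (C1*sin(3^(1/6)*x/2) + C2*cos(3^(1/6)*x/2))*exp(-3^(2/3)*x/6)


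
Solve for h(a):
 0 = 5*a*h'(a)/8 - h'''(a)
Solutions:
 h(a) = C1 + Integral(C2*airyai(5^(1/3)*a/2) + C3*airybi(5^(1/3)*a/2), a)


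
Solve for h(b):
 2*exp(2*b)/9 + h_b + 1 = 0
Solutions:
 h(b) = C1 - b - exp(2*b)/9


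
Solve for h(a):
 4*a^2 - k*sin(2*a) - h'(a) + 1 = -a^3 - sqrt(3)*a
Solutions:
 h(a) = C1 + a^4/4 + 4*a^3/3 + sqrt(3)*a^2/2 + a + k*cos(2*a)/2


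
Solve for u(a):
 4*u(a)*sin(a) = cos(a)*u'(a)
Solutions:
 u(a) = C1/cos(a)^4


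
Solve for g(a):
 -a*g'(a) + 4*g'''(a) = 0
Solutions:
 g(a) = C1 + Integral(C2*airyai(2^(1/3)*a/2) + C3*airybi(2^(1/3)*a/2), a)


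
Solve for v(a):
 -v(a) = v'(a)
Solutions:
 v(a) = C1*exp(-a)


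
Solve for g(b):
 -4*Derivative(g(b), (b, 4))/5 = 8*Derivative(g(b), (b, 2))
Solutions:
 g(b) = C1 + C2*b + C3*sin(sqrt(10)*b) + C4*cos(sqrt(10)*b)


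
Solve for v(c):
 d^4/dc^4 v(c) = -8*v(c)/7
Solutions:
 v(c) = (C1*sin(2^(1/4)*7^(3/4)*c/7) + C2*cos(2^(1/4)*7^(3/4)*c/7))*exp(-2^(1/4)*7^(3/4)*c/7) + (C3*sin(2^(1/4)*7^(3/4)*c/7) + C4*cos(2^(1/4)*7^(3/4)*c/7))*exp(2^(1/4)*7^(3/4)*c/7)


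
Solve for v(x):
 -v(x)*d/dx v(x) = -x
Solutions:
 v(x) = -sqrt(C1 + x^2)
 v(x) = sqrt(C1 + x^2)


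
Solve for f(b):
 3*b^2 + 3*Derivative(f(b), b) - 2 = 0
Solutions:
 f(b) = C1 - b^3/3 + 2*b/3


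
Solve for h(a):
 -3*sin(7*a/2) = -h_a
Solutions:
 h(a) = C1 - 6*cos(7*a/2)/7


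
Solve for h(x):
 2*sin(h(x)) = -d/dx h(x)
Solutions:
 h(x) = -acos((-C1 - exp(4*x))/(C1 - exp(4*x))) + 2*pi
 h(x) = acos((-C1 - exp(4*x))/(C1 - exp(4*x)))


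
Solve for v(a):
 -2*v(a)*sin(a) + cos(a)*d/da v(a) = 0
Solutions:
 v(a) = C1/cos(a)^2


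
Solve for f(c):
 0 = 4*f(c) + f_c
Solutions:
 f(c) = C1*exp(-4*c)


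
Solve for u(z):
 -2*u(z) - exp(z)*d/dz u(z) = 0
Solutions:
 u(z) = C1*exp(2*exp(-z))


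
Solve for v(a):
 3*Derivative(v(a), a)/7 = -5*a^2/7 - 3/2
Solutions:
 v(a) = C1 - 5*a^3/9 - 7*a/2


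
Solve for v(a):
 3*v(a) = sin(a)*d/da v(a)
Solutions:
 v(a) = C1*(cos(a) - 1)^(3/2)/(cos(a) + 1)^(3/2)


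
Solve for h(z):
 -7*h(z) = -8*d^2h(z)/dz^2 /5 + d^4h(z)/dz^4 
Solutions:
 h(z) = (C1*sin(7^(1/4)*z*sin(atan(sqrt(159)/4)/2)) + C2*cos(7^(1/4)*z*sin(atan(sqrt(159)/4)/2)))*exp(-7^(1/4)*z*cos(atan(sqrt(159)/4)/2)) + (C3*sin(7^(1/4)*z*sin(atan(sqrt(159)/4)/2)) + C4*cos(7^(1/4)*z*sin(atan(sqrt(159)/4)/2)))*exp(7^(1/4)*z*cos(atan(sqrt(159)/4)/2))


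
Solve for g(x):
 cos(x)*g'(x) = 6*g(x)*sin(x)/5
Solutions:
 g(x) = C1/cos(x)^(6/5)


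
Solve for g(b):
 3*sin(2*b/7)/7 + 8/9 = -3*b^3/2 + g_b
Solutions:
 g(b) = C1 + 3*b^4/8 + 8*b/9 - 3*cos(2*b/7)/2


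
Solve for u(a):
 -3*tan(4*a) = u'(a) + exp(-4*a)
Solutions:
 u(a) = C1 - 3*log(tan(4*a)^2 + 1)/8 + exp(-4*a)/4


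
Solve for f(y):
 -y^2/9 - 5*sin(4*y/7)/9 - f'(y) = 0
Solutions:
 f(y) = C1 - y^3/27 + 35*cos(4*y/7)/36


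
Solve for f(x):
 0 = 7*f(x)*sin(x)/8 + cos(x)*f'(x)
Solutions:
 f(x) = C1*cos(x)^(7/8)


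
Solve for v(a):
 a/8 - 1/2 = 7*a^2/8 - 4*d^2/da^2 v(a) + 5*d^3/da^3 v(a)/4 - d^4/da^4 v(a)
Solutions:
 v(a) = C1 + C2*a + 7*a^4/384 + 9*a^3/512 + 199*a^2/8192 + (C3*sin(sqrt(231)*a/8) + C4*cos(sqrt(231)*a/8))*exp(5*a/8)


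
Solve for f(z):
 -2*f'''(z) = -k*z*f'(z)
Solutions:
 f(z) = C1 + Integral(C2*airyai(2^(2/3)*k^(1/3)*z/2) + C3*airybi(2^(2/3)*k^(1/3)*z/2), z)


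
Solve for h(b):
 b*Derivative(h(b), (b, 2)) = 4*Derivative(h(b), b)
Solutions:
 h(b) = C1 + C2*b^5


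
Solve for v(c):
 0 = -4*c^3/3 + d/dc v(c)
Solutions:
 v(c) = C1 + c^4/3


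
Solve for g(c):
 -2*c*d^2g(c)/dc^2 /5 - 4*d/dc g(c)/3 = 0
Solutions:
 g(c) = C1 + C2/c^(7/3)


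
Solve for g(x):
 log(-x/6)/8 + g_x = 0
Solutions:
 g(x) = C1 - x*log(-x)/8 + x*(1 + log(6))/8


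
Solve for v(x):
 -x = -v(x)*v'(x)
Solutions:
 v(x) = -sqrt(C1 + x^2)
 v(x) = sqrt(C1 + x^2)


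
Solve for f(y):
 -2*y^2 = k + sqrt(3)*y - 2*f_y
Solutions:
 f(y) = C1 + k*y/2 + y^3/3 + sqrt(3)*y^2/4


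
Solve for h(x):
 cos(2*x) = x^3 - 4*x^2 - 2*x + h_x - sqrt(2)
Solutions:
 h(x) = C1 - x^4/4 + 4*x^3/3 + x^2 + sqrt(2)*x + sin(2*x)/2


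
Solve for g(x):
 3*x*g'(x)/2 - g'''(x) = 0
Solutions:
 g(x) = C1 + Integral(C2*airyai(2^(2/3)*3^(1/3)*x/2) + C3*airybi(2^(2/3)*3^(1/3)*x/2), x)


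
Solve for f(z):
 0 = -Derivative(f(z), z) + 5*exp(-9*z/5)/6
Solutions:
 f(z) = C1 - 25*exp(-9*z/5)/54


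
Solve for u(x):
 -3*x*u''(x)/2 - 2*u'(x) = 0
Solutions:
 u(x) = C1 + C2/x^(1/3)


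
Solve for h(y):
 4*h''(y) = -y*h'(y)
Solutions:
 h(y) = C1 + C2*erf(sqrt(2)*y/4)


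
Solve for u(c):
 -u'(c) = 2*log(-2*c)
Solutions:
 u(c) = C1 - 2*c*log(-c) + 2*c*(1 - log(2))


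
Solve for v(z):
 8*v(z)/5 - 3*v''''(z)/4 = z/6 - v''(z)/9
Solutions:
 v(z) = C1*exp(-sqrt(30)*z*sqrt(5 + sqrt(9745))/45) + C2*exp(sqrt(30)*z*sqrt(5 + sqrt(9745))/45) + C3*sin(sqrt(30)*z*sqrt(-5 + sqrt(9745))/45) + C4*cos(sqrt(30)*z*sqrt(-5 + sqrt(9745))/45) + 5*z/48


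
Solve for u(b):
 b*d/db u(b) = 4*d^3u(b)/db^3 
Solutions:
 u(b) = C1 + Integral(C2*airyai(2^(1/3)*b/2) + C3*airybi(2^(1/3)*b/2), b)


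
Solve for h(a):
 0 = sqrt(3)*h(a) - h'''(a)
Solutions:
 h(a) = C3*exp(3^(1/6)*a) + (C1*sin(3^(2/3)*a/2) + C2*cos(3^(2/3)*a/2))*exp(-3^(1/6)*a/2)


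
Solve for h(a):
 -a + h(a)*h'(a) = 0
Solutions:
 h(a) = -sqrt(C1 + a^2)
 h(a) = sqrt(C1 + a^2)


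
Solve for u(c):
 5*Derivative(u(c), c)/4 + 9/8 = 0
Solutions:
 u(c) = C1 - 9*c/10


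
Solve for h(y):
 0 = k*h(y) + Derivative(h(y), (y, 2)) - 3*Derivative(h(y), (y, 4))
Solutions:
 h(y) = C1*exp(-sqrt(6)*y*sqrt(1 - sqrt(12*k + 1))/6) + C2*exp(sqrt(6)*y*sqrt(1 - sqrt(12*k + 1))/6) + C3*exp(-sqrt(6)*y*sqrt(sqrt(12*k + 1) + 1)/6) + C4*exp(sqrt(6)*y*sqrt(sqrt(12*k + 1) + 1)/6)


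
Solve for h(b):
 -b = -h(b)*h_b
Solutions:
 h(b) = -sqrt(C1 + b^2)
 h(b) = sqrt(C1 + b^2)


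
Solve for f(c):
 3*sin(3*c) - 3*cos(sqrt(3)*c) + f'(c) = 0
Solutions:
 f(c) = C1 + sqrt(3)*sin(sqrt(3)*c) + cos(3*c)


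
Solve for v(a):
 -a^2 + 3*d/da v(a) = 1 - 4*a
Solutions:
 v(a) = C1 + a^3/9 - 2*a^2/3 + a/3


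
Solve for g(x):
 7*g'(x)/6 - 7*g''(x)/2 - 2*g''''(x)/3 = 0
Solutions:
 g(x) = C1 + C2*exp(7^(1/3)*x*(-(1 + 2*sqrt(2))^(1/3) + 7^(1/3)/(1 + 2*sqrt(2))^(1/3))/4)*sin(sqrt(3)*7^(1/3)*x*(7^(1/3)/(1 + 2*sqrt(2))^(1/3) + (1 + 2*sqrt(2))^(1/3))/4) + C3*exp(7^(1/3)*x*(-(1 + 2*sqrt(2))^(1/3) + 7^(1/3)/(1 + 2*sqrt(2))^(1/3))/4)*cos(sqrt(3)*7^(1/3)*x*(7^(1/3)/(1 + 2*sqrt(2))^(1/3) + (1 + 2*sqrt(2))^(1/3))/4) + C4*exp(-7^(1/3)*x*(-(1 + 2*sqrt(2))^(1/3) + 7^(1/3)/(1 + 2*sqrt(2))^(1/3))/2)


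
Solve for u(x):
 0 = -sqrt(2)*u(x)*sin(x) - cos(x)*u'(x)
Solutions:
 u(x) = C1*cos(x)^(sqrt(2))


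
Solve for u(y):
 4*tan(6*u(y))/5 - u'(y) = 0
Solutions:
 u(y) = -asin(C1*exp(24*y/5))/6 + pi/6
 u(y) = asin(C1*exp(24*y/5))/6


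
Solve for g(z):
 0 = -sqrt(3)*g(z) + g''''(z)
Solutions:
 g(z) = C1*exp(-3^(1/8)*z) + C2*exp(3^(1/8)*z) + C3*sin(3^(1/8)*z) + C4*cos(3^(1/8)*z)


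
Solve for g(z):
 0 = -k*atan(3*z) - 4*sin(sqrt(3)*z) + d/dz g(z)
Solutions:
 g(z) = C1 + k*(z*atan(3*z) - log(9*z^2 + 1)/6) - 4*sqrt(3)*cos(sqrt(3)*z)/3


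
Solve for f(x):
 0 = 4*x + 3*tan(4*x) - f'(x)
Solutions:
 f(x) = C1 + 2*x^2 - 3*log(cos(4*x))/4


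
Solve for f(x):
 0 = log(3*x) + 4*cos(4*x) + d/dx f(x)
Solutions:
 f(x) = C1 - x*log(x) - x*log(3) + x - sin(4*x)


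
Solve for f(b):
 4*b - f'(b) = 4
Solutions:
 f(b) = C1 + 2*b^2 - 4*b


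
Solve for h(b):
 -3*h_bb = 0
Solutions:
 h(b) = C1 + C2*b


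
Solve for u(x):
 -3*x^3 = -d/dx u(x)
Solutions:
 u(x) = C1 + 3*x^4/4


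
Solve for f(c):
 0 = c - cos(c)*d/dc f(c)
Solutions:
 f(c) = C1 + Integral(c/cos(c), c)


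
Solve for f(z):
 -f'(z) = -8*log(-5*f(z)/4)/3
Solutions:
 -3*Integral(1/(log(-_y) - 2*log(2) + log(5)), (_y, f(z)))/8 = C1 - z


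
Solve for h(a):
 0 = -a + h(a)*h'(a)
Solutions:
 h(a) = -sqrt(C1 + a^2)
 h(a) = sqrt(C1 + a^2)


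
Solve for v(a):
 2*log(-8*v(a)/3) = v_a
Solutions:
 -Integral(1/(log(-_y) - log(3) + 3*log(2)), (_y, v(a)))/2 = C1 - a


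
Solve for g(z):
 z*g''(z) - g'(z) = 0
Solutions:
 g(z) = C1 + C2*z^2


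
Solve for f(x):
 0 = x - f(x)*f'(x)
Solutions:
 f(x) = -sqrt(C1 + x^2)
 f(x) = sqrt(C1 + x^2)


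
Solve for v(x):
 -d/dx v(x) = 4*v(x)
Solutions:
 v(x) = C1*exp(-4*x)


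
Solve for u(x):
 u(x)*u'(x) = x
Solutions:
 u(x) = -sqrt(C1 + x^2)
 u(x) = sqrt(C1 + x^2)


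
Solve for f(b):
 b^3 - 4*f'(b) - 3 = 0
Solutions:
 f(b) = C1 + b^4/16 - 3*b/4


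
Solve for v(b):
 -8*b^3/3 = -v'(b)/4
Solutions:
 v(b) = C1 + 8*b^4/3


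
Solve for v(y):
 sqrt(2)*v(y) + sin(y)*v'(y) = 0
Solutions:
 v(y) = C1*(cos(y) + 1)^(sqrt(2)/2)/(cos(y) - 1)^(sqrt(2)/2)


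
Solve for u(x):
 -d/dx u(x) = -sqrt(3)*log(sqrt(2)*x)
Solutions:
 u(x) = C1 + sqrt(3)*x*log(x) - sqrt(3)*x + sqrt(3)*x*log(2)/2


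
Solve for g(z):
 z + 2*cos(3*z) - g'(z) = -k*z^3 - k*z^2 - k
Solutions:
 g(z) = C1 + k*z^4/4 + k*z^3/3 + k*z + z^2/2 + 2*sin(3*z)/3


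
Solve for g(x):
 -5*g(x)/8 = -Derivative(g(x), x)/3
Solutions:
 g(x) = C1*exp(15*x/8)


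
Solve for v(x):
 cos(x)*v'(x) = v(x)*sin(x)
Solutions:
 v(x) = C1/cos(x)


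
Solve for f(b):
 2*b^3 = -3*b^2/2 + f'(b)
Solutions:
 f(b) = C1 + b^4/2 + b^3/2


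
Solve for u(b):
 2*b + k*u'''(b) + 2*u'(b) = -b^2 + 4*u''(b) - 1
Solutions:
 u(b) = C1 + C2*exp(b*(-sqrt(2)*sqrt(2 - k) + 2)/k) + C3*exp(b*(sqrt(2)*sqrt(2 - k) + 2)/k) - b^3/6 - 3*b^2/2 + b*k/2 - 13*b/2


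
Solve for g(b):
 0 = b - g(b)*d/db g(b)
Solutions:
 g(b) = -sqrt(C1 + b^2)
 g(b) = sqrt(C1 + b^2)


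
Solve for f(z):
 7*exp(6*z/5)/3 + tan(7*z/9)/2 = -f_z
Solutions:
 f(z) = C1 - 35*exp(6*z/5)/18 + 9*log(cos(7*z/9))/14


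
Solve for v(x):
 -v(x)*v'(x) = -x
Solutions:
 v(x) = -sqrt(C1 + x^2)
 v(x) = sqrt(C1 + x^2)


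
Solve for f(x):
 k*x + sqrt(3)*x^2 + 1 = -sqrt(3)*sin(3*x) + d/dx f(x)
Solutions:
 f(x) = C1 + k*x^2/2 + sqrt(3)*x^3/3 + x - sqrt(3)*cos(3*x)/3


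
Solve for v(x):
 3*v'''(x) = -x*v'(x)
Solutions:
 v(x) = C1 + Integral(C2*airyai(-3^(2/3)*x/3) + C3*airybi(-3^(2/3)*x/3), x)


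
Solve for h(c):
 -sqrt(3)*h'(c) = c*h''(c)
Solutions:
 h(c) = C1 + C2*c^(1 - sqrt(3))


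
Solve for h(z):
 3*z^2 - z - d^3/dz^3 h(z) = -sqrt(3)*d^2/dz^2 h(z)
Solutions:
 h(z) = C1 + C2*z + C3*exp(sqrt(3)*z) - sqrt(3)*z^4/12 + z^3*(-6 + sqrt(3))/18 + z^2*(1 - 2*sqrt(3))/6


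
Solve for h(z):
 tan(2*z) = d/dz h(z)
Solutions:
 h(z) = C1 - log(cos(2*z))/2


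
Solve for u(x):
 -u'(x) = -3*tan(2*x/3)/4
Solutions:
 u(x) = C1 - 9*log(cos(2*x/3))/8


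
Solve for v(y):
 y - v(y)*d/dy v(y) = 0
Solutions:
 v(y) = -sqrt(C1 + y^2)
 v(y) = sqrt(C1 + y^2)


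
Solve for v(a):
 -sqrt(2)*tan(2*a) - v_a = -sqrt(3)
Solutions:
 v(a) = C1 + sqrt(3)*a + sqrt(2)*log(cos(2*a))/2


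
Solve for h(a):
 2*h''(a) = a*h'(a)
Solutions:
 h(a) = C1 + C2*erfi(a/2)


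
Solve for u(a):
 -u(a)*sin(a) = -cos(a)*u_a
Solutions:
 u(a) = C1/cos(a)


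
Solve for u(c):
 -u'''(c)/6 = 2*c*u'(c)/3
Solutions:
 u(c) = C1 + Integral(C2*airyai(-2^(2/3)*c) + C3*airybi(-2^(2/3)*c), c)


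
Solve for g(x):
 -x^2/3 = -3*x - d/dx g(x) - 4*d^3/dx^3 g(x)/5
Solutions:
 g(x) = C1 + C2*sin(sqrt(5)*x/2) + C3*cos(sqrt(5)*x/2) + x^3/9 - 3*x^2/2 - 8*x/15


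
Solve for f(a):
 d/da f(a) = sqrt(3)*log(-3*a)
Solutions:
 f(a) = C1 + sqrt(3)*a*log(-a) + sqrt(3)*a*(-1 + log(3))


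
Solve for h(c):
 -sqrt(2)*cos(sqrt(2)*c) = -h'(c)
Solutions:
 h(c) = C1 + sin(sqrt(2)*c)


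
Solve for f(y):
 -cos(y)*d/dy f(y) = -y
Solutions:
 f(y) = C1 + Integral(y/cos(y), y)


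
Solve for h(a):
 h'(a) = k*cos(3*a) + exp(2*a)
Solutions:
 h(a) = C1 + k*sin(3*a)/3 + exp(2*a)/2


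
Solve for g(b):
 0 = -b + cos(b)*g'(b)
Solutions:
 g(b) = C1 + Integral(b/cos(b), b)


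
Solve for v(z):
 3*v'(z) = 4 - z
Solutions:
 v(z) = C1 - z^2/6 + 4*z/3


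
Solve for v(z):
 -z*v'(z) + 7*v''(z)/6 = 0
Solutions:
 v(z) = C1 + C2*erfi(sqrt(21)*z/7)


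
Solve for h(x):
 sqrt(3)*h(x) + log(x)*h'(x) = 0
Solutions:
 h(x) = C1*exp(-sqrt(3)*li(x))


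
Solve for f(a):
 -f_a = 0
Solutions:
 f(a) = C1


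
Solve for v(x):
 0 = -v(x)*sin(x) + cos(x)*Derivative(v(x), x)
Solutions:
 v(x) = C1/cos(x)


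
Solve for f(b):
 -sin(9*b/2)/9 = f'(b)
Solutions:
 f(b) = C1 + 2*cos(9*b/2)/81


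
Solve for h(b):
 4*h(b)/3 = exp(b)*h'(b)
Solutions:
 h(b) = C1*exp(-4*exp(-b)/3)


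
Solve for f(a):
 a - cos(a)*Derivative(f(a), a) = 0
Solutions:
 f(a) = C1 + Integral(a/cos(a), a)


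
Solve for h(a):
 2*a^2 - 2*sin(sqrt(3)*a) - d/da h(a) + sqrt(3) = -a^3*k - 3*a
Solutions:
 h(a) = C1 + a^4*k/4 + 2*a^3/3 + 3*a^2/2 + sqrt(3)*a + 2*sqrt(3)*cos(sqrt(3)*a)/3


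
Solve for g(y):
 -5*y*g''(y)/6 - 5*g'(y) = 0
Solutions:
 g(y) = C1 + C2/y^5


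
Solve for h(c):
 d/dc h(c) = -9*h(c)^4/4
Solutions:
 h(c) = 2^(2/3)*(1/(C1 + 27*c))^(1/3)
 h(c) = (-6^(2/3) - 3*2^(2/3)*3^(1/6)*I)*(1/(C1 + 9*c))^(1/3)/6
 h(c) = (-6^(2/3) + 3*2^(2/3)*3^(1/6)*I)*(1/(C1 + 9*c))^(1/3)/6


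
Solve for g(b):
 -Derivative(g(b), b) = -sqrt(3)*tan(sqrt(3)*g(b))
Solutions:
 g(b) = sqrt(3)*(pi - asin(C1*exp(3*b)))/3
 g(b) = sqrt(3)*asin(C1*exp(3*b))/3


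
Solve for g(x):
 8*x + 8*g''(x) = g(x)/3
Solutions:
 g(x) = C1*exp(-sqrt(6)*x/12) + C2*exp(sqrt(6)*x/12) + 24*x


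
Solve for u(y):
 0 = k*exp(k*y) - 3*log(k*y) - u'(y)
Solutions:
 u(y) = C1 - 3*y*log(k*y) + 3*y + exp(k*y)


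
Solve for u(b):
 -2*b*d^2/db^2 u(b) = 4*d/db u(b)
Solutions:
 u(b) = C1 + C2/b


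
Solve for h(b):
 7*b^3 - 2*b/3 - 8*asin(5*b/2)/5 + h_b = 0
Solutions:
 h(b) = C1 - 7*b^4/4 + b^2/3 + 8*b*asin(5*b/2)/5 + 8*sqrt(4 - 25*b^2)/25


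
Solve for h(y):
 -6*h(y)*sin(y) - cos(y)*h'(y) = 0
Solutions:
 h(y) = C1*cos(y)^6


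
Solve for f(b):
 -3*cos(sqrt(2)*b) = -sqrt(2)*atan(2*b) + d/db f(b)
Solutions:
 f(b) = C1 + sqrt(2)*(b*atan(2*b) - log(4*b^2 + 1)/4) - 3*sqrt(2)*sin(sqrt(2)*b)/2


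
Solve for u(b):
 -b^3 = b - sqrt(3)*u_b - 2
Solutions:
 u(b) = C1 + sqrt(3)*b^4/12 + sqrt(3)*b^2/6 - 2*sqrt(3)*b/3


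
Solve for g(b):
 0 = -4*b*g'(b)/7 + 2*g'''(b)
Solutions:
 g(b) = C1 + Integral(C2*airyai(2^(1/3)*7^(2/3)*b/7) + C3*airybi(2^(1/3)*7^(2/3)*b/7), b)


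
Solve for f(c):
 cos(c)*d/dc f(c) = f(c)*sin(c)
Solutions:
 f(c) = C1/cos(c)


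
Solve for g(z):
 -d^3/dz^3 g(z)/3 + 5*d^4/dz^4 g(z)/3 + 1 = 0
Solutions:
 g(z) = C1 + C2*z + C3*z^2 + C4*exp(z/5) + z^3/2


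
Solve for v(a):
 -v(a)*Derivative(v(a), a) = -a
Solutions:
 v(a) = -sqrt(C1 + a^2)
 v(a) = sqrt(C1 + a^2)


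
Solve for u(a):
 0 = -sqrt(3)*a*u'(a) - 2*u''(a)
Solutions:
 u(a) = C1 + C2*erf(3^(1/4)*a/2)


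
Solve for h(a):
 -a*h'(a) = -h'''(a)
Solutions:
 h(a) = C1 + Integral(C2*airyai(a) + C3*airybi(a), a)


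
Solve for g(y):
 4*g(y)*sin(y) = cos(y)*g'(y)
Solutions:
 g(y) = C1/cos(y)^4


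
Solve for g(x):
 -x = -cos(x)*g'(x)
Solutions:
 g(x) = C1 + Integral(x/cos(x), x)


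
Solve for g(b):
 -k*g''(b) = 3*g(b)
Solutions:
 g(b) = C1*exp(-sqrt(3)*b*sqrt(-1/k)) + C2*exp(sqrt(3)*b*sqrt(-1/k))


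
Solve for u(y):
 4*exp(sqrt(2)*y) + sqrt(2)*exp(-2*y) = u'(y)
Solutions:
 u(y) = C1 + 2*sqrt(2)*exp(sqrt(2)*y) - sqrt(2)*exp(-2*y)/2


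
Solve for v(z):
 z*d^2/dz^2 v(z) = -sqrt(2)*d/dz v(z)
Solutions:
 v(z) = C1 + C2*z^(1 - sqrt(2))


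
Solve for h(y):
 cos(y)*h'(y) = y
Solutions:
 h(y) = C1 + Integral(y/cos(y), y)


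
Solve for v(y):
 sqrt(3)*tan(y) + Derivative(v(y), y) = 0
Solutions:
 v(y) = C1 + sqrt(3)*log(cos(y))


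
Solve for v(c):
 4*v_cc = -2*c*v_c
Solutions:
 v(c) = C1 + C2*erf(c/2)


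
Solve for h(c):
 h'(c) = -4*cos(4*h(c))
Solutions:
 h(c) = -asin((C1 + exp(32*c))/(C1 - exp(32*c)))/4 + pi/4
 h(c) = asin((C1 + exp(32*c))/(C1 - exp(32*c)))/4


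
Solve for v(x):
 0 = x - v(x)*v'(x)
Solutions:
 v(x) = -sqrt(C1 + x^2)
 v(x) = sqrt(C1 + x^2)


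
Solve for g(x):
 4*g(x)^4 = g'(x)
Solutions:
 g(x) = (-1/(C1 + 12*x))^(1/3)
 g(x) = (-1/(C1 + 4*x))^(1/3)*(-3^(2/3) - 3*3^(1/6)*I)/6
 g(x) = (-1/(C1 + 4*x))^(1/3)*(-3^(2/3) + 3*3^(1/6)*I)/6


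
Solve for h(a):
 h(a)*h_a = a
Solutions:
 h(a) = -sqrt(C1 + a^2)
 h(a) = sqrt(C1 + a^2)


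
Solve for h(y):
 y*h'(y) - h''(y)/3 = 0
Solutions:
 h(y) = C1 + C2*erfi(sqrt(6)*y/2)


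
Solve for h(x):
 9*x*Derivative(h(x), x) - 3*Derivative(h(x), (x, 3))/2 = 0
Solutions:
 h(x) = C1 + Integral(C2*airyai(6^(1/3)*x) + C3*airybi(6^(1/3)*x), x)


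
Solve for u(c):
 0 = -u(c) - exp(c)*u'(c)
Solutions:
 u(c) = C1*exp(exp(-c))


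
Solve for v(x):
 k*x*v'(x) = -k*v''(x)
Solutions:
 v(x) = C1 + C2*erf(sqrt(2)*x/2)
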